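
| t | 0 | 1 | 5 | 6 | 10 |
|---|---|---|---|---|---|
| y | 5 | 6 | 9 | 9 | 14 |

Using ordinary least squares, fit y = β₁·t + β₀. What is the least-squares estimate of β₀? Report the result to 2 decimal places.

β₀ = 4.83

Forming XᵀX = [[162, 22]; [22, 5]] and Xᵀy = [245, 43]ᵀ gives XᵀX·[β₁, β₀]ᵀ = Xᵀy.
Δ = 162·5 − 22² = 326.
β₁ = (245·5 − 22·43)/326 = 279/326; β₀ = (162·43 − 22·245)/326 = 788/163.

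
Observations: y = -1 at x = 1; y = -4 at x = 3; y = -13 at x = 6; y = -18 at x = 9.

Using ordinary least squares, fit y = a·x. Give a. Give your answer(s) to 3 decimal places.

a = -1.992

The normal system AᵀA·[a]ᵀ = Aᵀy is [[127]]·[a]ᵀ = [-253]ᵀ.
a = (-253)/127 = -1.99213.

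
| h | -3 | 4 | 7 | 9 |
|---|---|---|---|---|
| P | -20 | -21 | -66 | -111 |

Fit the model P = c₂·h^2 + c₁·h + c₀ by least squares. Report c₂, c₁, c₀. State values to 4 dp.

c₂ = -1.4885, c₁ = 1.3498, c₀ = -2.5574

With design matrix M, MᵀM = [[9299, 1109, 155]; [1109, 155, 17]; [155, 17, 4]] and MᵀP = [-12741, -1485, -218]ᵀ.
Solving the 3×3 system (Gaussian elimination) gives c₂ = -13843/9300, c₁ = 12553/9300, c₀ = -1982/775.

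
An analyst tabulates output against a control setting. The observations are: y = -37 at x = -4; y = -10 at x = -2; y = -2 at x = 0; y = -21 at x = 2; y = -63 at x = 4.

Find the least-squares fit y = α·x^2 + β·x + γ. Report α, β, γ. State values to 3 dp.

α = -2.946, β = -3.150, γ = -3.029

Sums needed: Σx^2·x^2 = 544, Σx^2·x = 0, Σx^2 = 40, Σx·x = 40, Σx = 0, Σ1 = 5.
Moment sums: Σx^2·y = -1724, Σx·y = -126, Σy = -133.
So AᵀA·[α, β, γ]ᵀ = Aᵀy: [[544, 0, 40]; [0, 40, 0]; [40, 0, 5]]·[α, β, γ]ᵀ = [-1724, -126, -133]ᵀ.
Solving the 3×3 system (Gaussian elimination) gives α = -165/56, β = -63/20, γ = -106/35.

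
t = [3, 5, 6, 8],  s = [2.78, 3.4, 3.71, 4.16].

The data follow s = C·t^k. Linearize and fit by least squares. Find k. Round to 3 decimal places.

With ln sᵢ as the transformed response and ln tᵢ as the regressor:
AᵀA = [[11.3317, 6.5793]; [6.5793, 4]], rhs = [8.4062, 4.9828]ᵀ  (here Σln t = 6.5793, Σ(ln t)² = 11.3317, Σln s = 4.9828, Σln t·ln s = 8.4062).
Solving (det = 2.0403): k = 0.41262, ln C = 0.56702.

k = 0.413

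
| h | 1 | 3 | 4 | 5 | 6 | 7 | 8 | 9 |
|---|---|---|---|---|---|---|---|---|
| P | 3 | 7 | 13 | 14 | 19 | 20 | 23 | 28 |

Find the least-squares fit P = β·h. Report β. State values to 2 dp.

β = 2.98

With design matrix M, MᵀM = [[281]] and MᵀP = [836]ᵀ.
Hence β = 836 / 281 ≈ 2.97509.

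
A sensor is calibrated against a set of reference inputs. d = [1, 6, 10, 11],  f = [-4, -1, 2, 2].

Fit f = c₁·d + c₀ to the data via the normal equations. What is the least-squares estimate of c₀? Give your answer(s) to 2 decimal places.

Forming AᵀA = [[258, 28]; [28, 4]] and Aᵀf = [32, -1]ᵀ gives AᵀA·[c₁, c₀]ᵀ = Aᵀf.
Determinant 258·4 − 28² = 248.
c₁ = (32·4 − 28·(-1))/248 = 39/62; c₀ = (258·(-1) − 28·32)/248 = -577/124.

c₀ = -4.65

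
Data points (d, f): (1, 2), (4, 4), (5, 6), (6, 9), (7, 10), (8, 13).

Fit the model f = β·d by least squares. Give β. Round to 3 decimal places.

Entries of AᵀA: Σd·d = 191.
And Σd·f = 276.
AᵀA·[β]ᵀ = Aᵀf becomes [[191]]·[β]ᵀ = [276]ᵀ.
Hence β = 276 / 191 ≈ 1.44503.

β = 1.445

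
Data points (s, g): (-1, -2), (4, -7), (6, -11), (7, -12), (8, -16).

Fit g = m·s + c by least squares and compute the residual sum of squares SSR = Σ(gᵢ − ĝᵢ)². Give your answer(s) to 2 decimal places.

SSR = 6.57

Normal-equation sums: Σs·s = 166, Σs = 24, Σ1 = 5.
Moment sums: Σs·g = -304, Σg = -48.
So MᵀM·[m, c]ᵀ = Mᵀg: [[166, 24]; [24, 5]]·[m, c]ᵀ = [-304, -48]ᵀ.
Determinant 166·5 − 24² = 254.
m = ((-304)·5 − 24·(-48))/254 = -184/127; c = (166·(-48) − 24·(-304))/254 = -336/127.
Residuals: -102/127, 183/127, 43/127, 100/127, -224/127; SSR = 834/127.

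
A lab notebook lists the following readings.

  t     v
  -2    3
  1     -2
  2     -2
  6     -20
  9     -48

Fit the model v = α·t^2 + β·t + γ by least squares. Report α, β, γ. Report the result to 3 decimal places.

α = -0.486, β = -1.065, γ = 1.843

Setting ∂/∂α … = 0 gives: 7890·α + 946·β + 126·γ = -4606;  946·α + 126·β + 16·γ = -564;  126·α + 16·β + 5·γ = -69.
(Σt^2·t^2 = 7890, Σt^2·t = 946, Σt^2 = 126, Σt·t = 126, Σt = 16, Σ1 = 5, Σt^2·v = -4606, Σt·v = -564, Σv = -69.)
Solving the 3×3 system (Gaussian elimination) gives α = -17611/36272, β = -38627/36272, γ = 33425/18136.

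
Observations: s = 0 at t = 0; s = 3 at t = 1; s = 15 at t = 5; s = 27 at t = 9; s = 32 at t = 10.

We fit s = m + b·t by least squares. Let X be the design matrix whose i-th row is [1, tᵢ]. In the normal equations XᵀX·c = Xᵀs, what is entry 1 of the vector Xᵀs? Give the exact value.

77

Entry 1 ↔ basis 1, so (Xᵀs)_{1} = Σᵢ sᵢ = (1)·(0) + (1)·(3) + (1)·(15) + (1)·(27) + (1)·(32) = 77.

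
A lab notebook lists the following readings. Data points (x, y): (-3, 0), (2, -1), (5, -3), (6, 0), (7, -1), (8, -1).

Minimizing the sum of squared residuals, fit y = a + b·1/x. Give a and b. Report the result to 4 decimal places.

Forming AᵀA = [[6, 673/840]; [673/840, 328049/705600]] and Aᵀy = [-6, -383/280]ᵀ gives AᵀA·[a, b]ᵀ = Aᵀy.
det = 6·(328049/705600) − (673/840)² = 303073/141120.
a = ((-6)·(328049/705600) − (673/840)·(-383/280))/(303073/141120) = -1195017/1515365; b = (6·(-383/280) − (673/840)·(-6))/(303073/141120) = -479808/303073.

a = -0.7886, b = -1.5831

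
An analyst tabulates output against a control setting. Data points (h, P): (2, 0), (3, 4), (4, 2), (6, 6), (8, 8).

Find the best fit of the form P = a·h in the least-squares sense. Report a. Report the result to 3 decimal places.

The normal system AᵀA·[a]ᵀ = AᵀP is [[129]]·[a]ᵀ = [120]ᵀ.
a = 120/129 = 0.930233.

a = 0.930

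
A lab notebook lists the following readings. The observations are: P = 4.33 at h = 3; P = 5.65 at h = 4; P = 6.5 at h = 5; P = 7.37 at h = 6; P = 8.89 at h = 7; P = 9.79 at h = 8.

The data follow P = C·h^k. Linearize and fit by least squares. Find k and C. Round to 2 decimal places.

k = 0.82, C = 1.77

With ln Pᵢ as the transformed response and ln hᵢ as the regressor:
XᵀX = [[17.0401, 9.9115]; [9.9115, 6]], rhs = [19.5977, 11.5327]ᵀ  (here Σln h = 9.9115, Σ(ln h)² = 17.0401, Σln P = 11.5327, Σln h·ln P = 19.5977).
Slope k = (n·Σln h·ln P − Σln h·Σln P)/(n·Σ(ln h)² − (Σln h)²) = (6·19.5977 − 9.9115·11.5327)/4.0036 = 0.81934; ln C = (Σln P − k·Σln h)/n = 0.56865, so C = exp(0.56865) = 1.76589.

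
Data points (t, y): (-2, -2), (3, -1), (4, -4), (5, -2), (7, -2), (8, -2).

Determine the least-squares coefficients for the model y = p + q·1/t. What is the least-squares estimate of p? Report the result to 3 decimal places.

p = -2.151

Normal-equation sums: Σ1 = 6, Σ1/t = 463/840, Σ1/t·1/t = 352549/705600.
And Σy = -13, Σ1/t·y = -533/420.
Normal equations: [[6, 463/840]; [463/840, 352549/705600]]·[p, q]ᵀ = [-13, -533/420]ᵀ.
Eliminating q: (352549/705600)·(row 1) − (463/840)·(row 2) gives (76037/28224)·p = (352549/705600)·(-13) − (463/840)·(-533/420) = -1363193/235200, so p = -314583/146225.
Then q = ((-533/420) − (463/840)·(-314583/146225))/(352549/705600) = -4872/29245.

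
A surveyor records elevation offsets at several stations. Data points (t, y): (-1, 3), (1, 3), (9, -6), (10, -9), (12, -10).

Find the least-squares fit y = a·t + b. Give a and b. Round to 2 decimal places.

a = -1.08, b = 2.92

Normal-equation sums: Σt·t = 327, Σt = 31, Σ1 = 5.
For Aᵀy: Σt·y = -264, Σy = -19.
So AᵀA·[a, b]ᵀ = Aᵀy: [[327, 31]; [31, 5]]·[a, b]ᵀ = [-264, -19]ᵀ.
Eliminating b: 5·(row 1) − 31·(row 2) gives 674·a = 5·(-264) − 31·(-19) = -731, so a = -731/674.
Then b = ((-19) − 31·(-731/674))/5 = 1971/674.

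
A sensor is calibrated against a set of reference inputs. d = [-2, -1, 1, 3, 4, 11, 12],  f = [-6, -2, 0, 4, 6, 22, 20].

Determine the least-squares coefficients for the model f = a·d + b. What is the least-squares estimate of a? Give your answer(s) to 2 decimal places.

Forming XᵀX = [[296, 28]; [28, 7]] and Xᵀf = [532, 44]ᵀ gives XᵀX·[a, b]ᵀ = Xᵀf.
Eliminating b: 7·(row 1) − 28·(row 2) gives 1288·a = 7·532 − 28·44 = 2492, so a = 89/46.
Then b = (44 − 28·(89/46))/7 = -234/161.

a = 1.93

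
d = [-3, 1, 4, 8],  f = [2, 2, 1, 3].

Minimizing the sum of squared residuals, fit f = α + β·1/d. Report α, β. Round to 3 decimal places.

α = 2.035, β = -0.136

Entries of AᵀA: Σ1 = 4, Σ1/d = 25/24, Σ1/d·1/d = 685/576.
For Aᵀf: Σf = 8, Σ1/d·f = 47/24.
AᵀA·[α, β]ᵀ = Aᵀf becomes [[4, 25/24]; [25/24, 685/576]]·[α, β]ᵀ = [8, 47/24]ᵀ.
Determinant 4·(685/576) − (25/24)² = 235/64.
α = (8·(685/576) − (25/24)·(47/24))/(235/64) = 287/141; β = (4·(47/24) − (25/24)·8)/(235/64) = -32/235.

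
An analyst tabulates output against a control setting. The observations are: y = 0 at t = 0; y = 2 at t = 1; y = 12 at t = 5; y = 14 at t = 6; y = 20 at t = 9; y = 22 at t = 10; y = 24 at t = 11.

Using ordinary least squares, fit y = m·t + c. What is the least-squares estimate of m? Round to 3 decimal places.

m = 2.196

Setting ∂/∂m … = 0 gives: 364·m + 42·c = 810;  42·m + 7·c = 94.
Determinant 364·7 − 42² = 784.
m = (810·7 − 42·94)/784 = 123/56; c = (364·94 − 42·810)/784 = 1/4.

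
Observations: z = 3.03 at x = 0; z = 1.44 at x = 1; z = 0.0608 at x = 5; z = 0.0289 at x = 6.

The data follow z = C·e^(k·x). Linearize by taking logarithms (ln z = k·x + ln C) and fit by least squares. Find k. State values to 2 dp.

k = -0.78

Linearized form: ln z = k·x + ln C. From the 4 transformed points,
Σx = 12.0000, Σ(x)² = 62.0000, Σln z = -4.8709, Σx·ln z = -34.8997.
Normal system: [[62.0000, 12.0000]; [12.0000, 4]]·[k, ln C]ᵀ = [-34.8997, -4.8709]ᵀ.
Δ = 62.0000·4 − (12.0000)² = 104.0000; k = (-34.8997·4 − 12.0000·-4.8709)/104.0000 = -0.78027, ln C = (62.0000·-4.8709 − 12.0000·-34.8997)/104.0000 = 1.12309.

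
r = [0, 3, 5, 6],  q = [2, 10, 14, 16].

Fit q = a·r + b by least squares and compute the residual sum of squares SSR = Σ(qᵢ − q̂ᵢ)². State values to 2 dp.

SSR = 0.67

Forming XᵀX = [[70, 14]; [14, 4]] and Xᵀq = [196, 42]ᵀ gives XᵀX·[a, b]ᵀ = Xᵀq.
Determinant 70·4 − 14² = 84.
a = (196·4 − 14·42)/84 = 7/3; b = (70·42 − 14·196)/84 = 7/3.
Residuals: -1/3, 2/3, 0, -1/3; SSR = 2/3.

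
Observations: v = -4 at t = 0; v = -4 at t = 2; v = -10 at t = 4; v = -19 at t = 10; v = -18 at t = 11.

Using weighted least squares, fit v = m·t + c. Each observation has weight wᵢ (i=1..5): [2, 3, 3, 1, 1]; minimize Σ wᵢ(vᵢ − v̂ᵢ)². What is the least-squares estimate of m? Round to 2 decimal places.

m = -1.49

The normal system XᵀWX·[m, c]ᵀ = XᵀWv is [[281, 39]; [39, 10]]·[m, c]ᵀ = [-532, -87]ᵀ.
det = 281·10 − 39² = 1289.
m = ((-532)·10 − 39·(-87))/1289 = -1927/1289; c = (281·(-87) − 39·(-532))/1289 = -3699/1289.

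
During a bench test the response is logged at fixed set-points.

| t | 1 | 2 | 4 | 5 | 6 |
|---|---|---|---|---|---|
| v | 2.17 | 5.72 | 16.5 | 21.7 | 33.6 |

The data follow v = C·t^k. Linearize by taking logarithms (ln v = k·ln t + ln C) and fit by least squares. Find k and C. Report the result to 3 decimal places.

Linearized form: ln v = k·ln t + ln C. From the 5 transformed points,
AᵀA = [[8.2030, 5.4806]; [5.4806, 5]], rhs = [16.3450, 11.9139]ᵀ  (here Σln t = 5.4806, Σ(ln t)² = 8.2030, Σln v = 11.9139, Σln t·ln v = 16.3450).
Δ = 8.2030·5 − (5.4806)² = 10.9774; k = (16.3450·5 − 5.4806·11.9139)/10.9774 = 1.49666, ln C = (8.2030·11.9139 − 5.4806·16.3450)/10.9774 = 0.74225, so C = exp(0.74225) = 2.10065.

k = 1.497, C = 2.101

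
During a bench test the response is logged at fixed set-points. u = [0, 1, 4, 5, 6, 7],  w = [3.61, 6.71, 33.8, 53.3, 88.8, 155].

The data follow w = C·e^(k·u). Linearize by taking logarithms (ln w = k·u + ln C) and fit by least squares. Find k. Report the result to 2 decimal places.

k = 0.53

Taking logs, ln w = k·u + ln C, so regress ln w on u.
AᵀA = [[127.0000, 23.0000]; [23.0000, 6]], rhs = [98.0874, 20.2135]ᵀ  (here Σu = 23.0000, Σ(u)² = 127.0000, Σln w = 20.2135, Σu·ln w = 98.0874).
Slope k = (n·Σu·ln w − Σu·Σln w)/(n·Σ(u)² − (Σu)²) = (6·98.0874 − 23.0000·20.2135)/233.0000 = 0.53053; ln C = (Σln w − k·Σu)/n = 1.33522.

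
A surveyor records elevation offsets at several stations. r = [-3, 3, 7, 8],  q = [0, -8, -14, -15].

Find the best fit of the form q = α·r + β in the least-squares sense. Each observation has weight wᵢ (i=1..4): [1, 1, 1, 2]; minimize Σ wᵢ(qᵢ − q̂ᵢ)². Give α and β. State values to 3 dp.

Sums needed: Σwᵢ·r·r = 195, Σwᵢ·r = 23, Σwᵢ·1 = 5.
Moment sums: Σwᵢ·r·q = -362, Σwᵢ·q = -52.
AᵀWA·[α, β]ᵀ = AᵀWq becomes [[195, 23]; [23, 5]]·[α, β]ᵀ = [-362, -52]ᵀ.
det = 195·5 − 23² = 446.
α = ((-362)·5 − 23·(-52))/446 = -307/223; β = (195·(-52) − 23·(-362))/446 = -907/223.

α = -1.377, β = -4.067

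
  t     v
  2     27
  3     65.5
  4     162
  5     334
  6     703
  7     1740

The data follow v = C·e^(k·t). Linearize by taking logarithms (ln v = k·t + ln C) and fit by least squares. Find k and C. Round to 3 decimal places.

Linearized form: ln v = k·t + ln C. From the 6 transformed points,
Sums: Σt = 27.0000, Σ(t)² = 139.0000, Σln v = 32.3936, Σt·ln v = 160.1075.
Normal system: [[139.0000, 27.0000]; [27.0000, 6]]·[k, ln C]ᵀ = [160.1075, 32.3936]ᵀ.
Δ = 139.0000·6 − (27.0000)² = 105.0000; k = (160.1075·6 − 27.0000·32.3936)/105.0000 = 0.81921, ln C = (139.0000·32.3936 − 27.0000·160.1075)/105.0000 = 1.71247, so C = exp(1.71247) = 5.54266.

k = 0.819, C = 5.543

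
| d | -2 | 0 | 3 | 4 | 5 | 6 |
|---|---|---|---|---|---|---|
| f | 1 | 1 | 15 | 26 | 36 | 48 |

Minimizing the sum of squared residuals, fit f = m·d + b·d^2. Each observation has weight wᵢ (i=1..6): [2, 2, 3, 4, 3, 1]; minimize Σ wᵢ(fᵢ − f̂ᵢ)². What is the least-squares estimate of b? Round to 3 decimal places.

Normal-equation sums: Σwᵢ·d·d = 210, Σwᵢ·d·d^2 = 912, Σwᵢ·d^2·d^2 = 4470.
And Σwᵢ·d·f = 1375, Σwᵢ·d^2·f = 6505.
Normal equations: [[210, 912]; [912, 4470]]·[m, b]ᵀ = [1375, 6505]ᵀ.
det = 210·4470 − 912² = 106956.
m = (1375·4470 − 912·6505)/106956 = 35615/17826; b = (210·6505 − 912·1375)/106956 = 6225/5942.

b = 1.048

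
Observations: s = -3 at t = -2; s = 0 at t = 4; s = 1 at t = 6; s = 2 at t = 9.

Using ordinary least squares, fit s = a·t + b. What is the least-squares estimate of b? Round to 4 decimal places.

With design matrix A, AᵀA = [[137, 17]; [17, 4]] and Aᵀs = [30, 0]ᵀ.
Δ = 137·4 − 17² = 259.
a = (30·4 − 17·0)/259 = 120/259; b = (137·0 − 17·30)/259 = -510/259.

b = -1.9691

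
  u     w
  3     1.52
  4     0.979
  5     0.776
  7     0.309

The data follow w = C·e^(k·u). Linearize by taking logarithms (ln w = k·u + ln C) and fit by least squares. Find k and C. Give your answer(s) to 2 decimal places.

k = -0.39, C = 4.95

Taking logs, ln w = k·u + ln C, so regress ln w on u.
XᵀX = [[99.0000, 19.0000]; [19.0000, 4]], rhs = [-8.3177, -1.0305]ᵀ  (here Σu = 19.0000, Σ(u)² = 99.0000, Σln w = -1.0305, Σu·ln w = -8.3177).
Slope k = (n·Σu·ln w − Σu·Σln w)/(n·Σ(u)² − (Σu)²) = (4·-8.3177 − 19.0000·-1.0305)/35.0000 = -0.39116; ln C = (Σln w − k·Σu)/n = 1.60038, so C = exp(1.60038) = 4.95492.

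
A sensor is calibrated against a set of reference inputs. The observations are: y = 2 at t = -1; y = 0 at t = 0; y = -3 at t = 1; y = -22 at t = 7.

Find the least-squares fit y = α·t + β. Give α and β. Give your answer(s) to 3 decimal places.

The normal system MᵀM·[α, β]ᵀ = Mᵀy is [[51, 7]; [7, 4]]·[α, β]ᵀ = [-159, -23]ᵀ.
det = 51·4 − 7² = 155.
α = ((-159)·4 − 7·(-23))/155 = -95/31; β = (51·(-23) − 7·(-159))/155 = -12/31.

α = -3.065, β = -0.387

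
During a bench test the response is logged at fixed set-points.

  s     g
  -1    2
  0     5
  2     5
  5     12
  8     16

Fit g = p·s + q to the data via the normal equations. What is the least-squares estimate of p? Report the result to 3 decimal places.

Normal-equation sums: Σs·s = 94, Σs = 14, Σ1 = 5.
Moment sums: Σs·g = 196, Σg = 40.
Eliminating q: 5·(row 1) − 14·(row 2) gives 274·p = 5·196 − 14·40 = 420, so p = 210/137.
Then q = (40 − 14·(210/137))/5 = 508/137.

p = 1.533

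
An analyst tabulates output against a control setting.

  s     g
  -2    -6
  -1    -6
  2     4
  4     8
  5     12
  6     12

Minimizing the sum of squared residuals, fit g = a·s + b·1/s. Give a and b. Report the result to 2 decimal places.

a = 1.97, b = 3.42

From the data, Σs·s = 86, Σs·1/s = 6, Σ1/s·1/s = 5869/3600.
And Σs·g = 190, Σ1/s·g = 87/5.
AᵀA·[a, b]ᵀ = Aᵀg becomes [[86, 6]; [6, 5869/3600]]·[a, b]ᵀ = [190, 87/5]ᵀ.
Δ = 86·(5869/3600) − 6² = 187567/1800.
a = (190·(5869/3600) − 6·(87/5))/(187567/1800) = 369635/187567; b = (86·(87/5) − 6·190)/(187567/1800) = 641520/187567.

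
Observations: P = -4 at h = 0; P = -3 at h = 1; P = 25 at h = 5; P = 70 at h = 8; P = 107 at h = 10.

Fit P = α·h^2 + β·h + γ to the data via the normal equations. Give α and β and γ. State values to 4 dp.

AᵀA·[α, β, γ]ᵀ = AᵀP reads: 14722·α + 1638·β + 190·γ = 15802;  1638·α + 190·β + 24·γ = 1752;  190·α + 24·β + 5·γ = 195.
Row-reducing yields α = 1003/968, β = 75/88, γ = -2161/484.

α = 1.0362, β = 0.8523, γ = -4.4649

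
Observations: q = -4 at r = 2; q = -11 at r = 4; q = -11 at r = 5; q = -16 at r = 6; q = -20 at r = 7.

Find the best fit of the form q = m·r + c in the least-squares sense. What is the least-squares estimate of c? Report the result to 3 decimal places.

Compute the Gram sums: Σr·r = 130, Σr = 24, Σ1 = 5.
Moment sums: Σr·q = -343, Σq = -62.
So MᵀM·[m, c]ᵀ = Mᵀq: [[130, 24]; [24, 5]]·[m, c]ᵀ = [-343, -62]ᵀ.
Δ = 130·5 − 24² = 74.
m = ((-343)·5 − 24·(-62))/74 = -227/74; c = (130·(-62) − 24·(-343))/74 = 86/37.

c = 2.324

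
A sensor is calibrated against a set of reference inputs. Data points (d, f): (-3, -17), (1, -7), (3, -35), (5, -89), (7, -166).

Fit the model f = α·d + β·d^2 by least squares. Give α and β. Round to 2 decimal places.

α = -3.11, β = -2.94

XᵀX·[α, β]ᵀ = Xᵀf reads: 93·α + 469·β = -1668;  469·α + 3189·β = -10834.
Determinant 93·3189 − 469² = 76616.
α = ((-1668)·3189 − 469·(-10834))/76616 = -119053/38308; β = (93·(-10834) − 469·(-1668))/76616 = -112635/38308.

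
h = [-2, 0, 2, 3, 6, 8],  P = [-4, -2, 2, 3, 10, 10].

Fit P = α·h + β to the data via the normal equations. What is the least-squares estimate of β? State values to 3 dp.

Sums needed: Σh·h = 117, Σh = 17, Σ1 = 6.
Moment sums: Σh·P = 161, ΣP = 19.
AᵀA·[α, β]ᵀ = AᵀP becomes [[117, 17]; [17, 6]]·[α, β]ᵀ = [161, 19]ᵀ.
Eliminating β: 6·(row 1) − 17·(row 2) gives 413·α = 6·161 − 17·19 = 643, so α = 643/413.
Then β = (19 − 17·(643/413))/6 = -514/413.

β = -1.245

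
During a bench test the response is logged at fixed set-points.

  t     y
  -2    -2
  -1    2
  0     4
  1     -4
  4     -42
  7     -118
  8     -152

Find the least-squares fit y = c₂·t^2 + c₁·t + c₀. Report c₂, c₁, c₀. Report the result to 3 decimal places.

c₂ = -2.089, c₁ = -2.520, c₀ = 1.834

Setting ∂/∂c₂ … = 0 gives: 6771·c₂ + 911·c₁ + 135·c₀ = -16192;  911·c₂ + 135·c₁ + 17·c₀ = -2212;  135·c₂ + 17·c₁ + 7·c₀ = -312.
Solving the 3×3 system (Gaussian elimination) gives c₂ = -184578/88361, c₁ = -17128/6797, c₀ = 162098/88361.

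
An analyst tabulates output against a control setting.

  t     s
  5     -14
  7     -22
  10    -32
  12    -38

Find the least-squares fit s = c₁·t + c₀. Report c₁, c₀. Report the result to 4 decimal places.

c₁ = -3.4138, c₀ = 2.5172

XᵀX·[c₁, c₀]ᵀ = Xᵀs reads: 318·c₁ + 34·c₀ = -1000;  34·c₁ + 4·c₀ = -106.
(Σt·t = 318, Σt = 34, Σ1 = 4, Σt·s = -1000, Σs = -106.)
Eliminating c₀: 4·(row 1) − 34·(row 2) gives 116·c₁ = 4·(-1000) − 34·(-106) = -396, so c₁ = -99/29.
Then c₀ = ((-106) − 34·(-99/29))/4 = 73/29.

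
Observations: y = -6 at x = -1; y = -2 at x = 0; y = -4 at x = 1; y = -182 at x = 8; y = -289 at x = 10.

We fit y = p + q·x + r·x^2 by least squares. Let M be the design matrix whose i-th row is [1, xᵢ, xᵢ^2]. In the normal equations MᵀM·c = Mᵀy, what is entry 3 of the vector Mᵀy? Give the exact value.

Entry 3 ↔ basis x^2, so (Mᵀy)_{3} = Σᵢ (x^2)·yᵢ = (1)·(-6) + (0)·(-2) + (1)·(-4) + (64)·(-182) + (100)·(-289) = -40558.

-40558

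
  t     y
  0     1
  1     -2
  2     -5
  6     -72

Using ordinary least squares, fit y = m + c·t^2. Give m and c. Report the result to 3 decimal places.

m = 1.333, c = -2.032

Sums needed: Σ1 = 4, Σt^2 = 41, Σt^2·t^2 = 1313.
Moment sums: Σy = -78, Σt^2·y = -2614.
Normal equations: [[4, 41]; [41, 1313]]·[m, c]ᵀ = [-78, -2614]ᵀ.
Eliminating c: 1313·(row 1) − 41·(row 2) gives 3571·m = 1313·(-78) − 41·(-2614) = 4760, so m = 4760/3571.
Then c = ((-2614) − 41·(4760/3571))/1313 = -7258/3571.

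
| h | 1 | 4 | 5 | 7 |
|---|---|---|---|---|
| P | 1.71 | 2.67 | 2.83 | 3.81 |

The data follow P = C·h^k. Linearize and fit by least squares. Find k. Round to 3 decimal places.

k = 0.376

Taking logs, ln P = k·ln h + ln C, so regress ln P on ln h.
Σln h = 4.9416, Σ(ln h)² = 8.2987, Σln P = 3.8965, Σln h·ln P = 5.6386.
Normal system: [[8.2987, 4.9416]; [4.9416, 4]]·[k, ln C]ᵀ = [5.6386, 3.8965]ᵀ.
Δ = 8.2987·4 − (4.9416)² = 8.7748; k = (5.6386·4 − 4.9416·3.8965)/8.7748 = 0.37601, ln C = (8.2987·3.8965 − 4.9416·5.6386)/8.7748 = 0.50959.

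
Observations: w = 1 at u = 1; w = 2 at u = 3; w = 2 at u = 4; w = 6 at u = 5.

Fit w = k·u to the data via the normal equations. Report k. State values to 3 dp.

The normal equations are: 51·k = 45.
k = 45/51 = 0.882353.

k = 0.882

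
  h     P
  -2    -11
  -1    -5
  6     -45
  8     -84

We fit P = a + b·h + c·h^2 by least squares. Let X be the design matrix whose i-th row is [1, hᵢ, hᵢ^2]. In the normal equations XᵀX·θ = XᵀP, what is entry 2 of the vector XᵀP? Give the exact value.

-915

Entry 2 ↔ basis h, so (XᵀP)_{2} = Σᵢ (h)·Pᵢ = (-2)·(-11) + (-1)·(-5) + (6)·(-45) + (8)·(-84) = -915.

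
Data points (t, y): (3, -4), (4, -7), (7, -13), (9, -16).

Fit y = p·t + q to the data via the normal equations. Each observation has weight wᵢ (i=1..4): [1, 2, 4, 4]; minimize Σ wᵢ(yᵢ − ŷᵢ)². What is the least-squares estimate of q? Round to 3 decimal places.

q = 0.780

Sums needed: Σwᵢ·t·t = 561, Σwᵢ·t = 75, Σwᵢ·1 = 11.
And Σwᵢ·t·y = -1008, Σwᵢ·y = -134.
So AᵀWA·[p, q]ᵀ = AᵀWy: [[561, 75]; [75, 11]]·[p, q]ᵀ = [-1008, -134]ᵀ.
Determinant 561·11 − 75² = 546.
p = ((-1008)·11 − 75·(-134))/546 = -173/91; q = (561·(-134) − 75·(-1008))/546 = 71/91.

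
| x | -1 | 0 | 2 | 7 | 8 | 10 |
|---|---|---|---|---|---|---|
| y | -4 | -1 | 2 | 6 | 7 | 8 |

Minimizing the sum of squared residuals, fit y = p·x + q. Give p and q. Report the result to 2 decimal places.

p = 1.03, q = -1.44

Forming MᵀM = [[218, 26]; [26, 6]] and Mᵀy = [186, 18]ᵀ gives MᵀM·[p, q]ᵀ = Mᵀy.
Determinant 218·6 − 26² = 632.
p = (186·6 − 26·18)/632 = 81/79; q = (218·18 − 26·186)/632 = -114/79.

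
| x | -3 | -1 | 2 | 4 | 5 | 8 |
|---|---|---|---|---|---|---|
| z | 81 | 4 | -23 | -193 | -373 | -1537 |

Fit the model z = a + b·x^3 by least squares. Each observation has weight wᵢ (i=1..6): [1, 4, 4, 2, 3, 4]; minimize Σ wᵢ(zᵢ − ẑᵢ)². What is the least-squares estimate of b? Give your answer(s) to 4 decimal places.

b = -3.0034

From the data, Σwᵢ·1 = 18, Σwᵢ·x^3 = 2552, Σwᵢ·x^3·x^3 = 1104632.
And Σwᵢ·z = -7648, Σwᵢ·x^3·z = -3315294.
MᵀWM·[a, b]ᵀ = MᵀWz becomes [[18, 2552]; [2552, 1104632]]·[a, b]ᵀ = [-7648, -3315294]ᵀ.
Eliminating b: 1104632·(row 1) − 2552·(row 2) gives 13370672·a = 1104632·(-7648) − 2552·(-3315294) = 12404752, so a = 775297/835667.
Then b = ((-3315294) − 2552·(775297/835667))/1104632 = -10039399/3342668.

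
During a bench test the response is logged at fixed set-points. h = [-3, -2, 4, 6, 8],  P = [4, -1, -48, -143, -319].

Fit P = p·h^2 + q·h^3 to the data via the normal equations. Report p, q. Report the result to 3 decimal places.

MᵀM·[p, q]ᵀ = MᵀP reads: 5745·p + 41293·q = -26300;  41293·p + 313689·q = -197388.
(Σh^2·h^2 = 5745, Σh^2·h^3 = 41293, Σh^3·h^3 = 313689, Σh^2·P = -26300, Σh^3·P = -197388.)
Eliminating q: 313689·(row 1) − 41293·(row 2) gives 97031456·p = 313689·(-26300) − 41293·(-197388) = -99278016, so p = -3102438/3032233.
Then q = ((-197388) − 41293·(-3102438/3032233))/313689 = -1499630/3032233.

p = -1.023, q = -0.495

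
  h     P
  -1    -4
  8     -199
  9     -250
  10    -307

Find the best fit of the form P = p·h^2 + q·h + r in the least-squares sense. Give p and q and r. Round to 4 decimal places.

p = -2.9398, q = -1.0855, r = -2.1461

With design matrix X, XᵀX = [[20658, 2240, 246]; [2240, 246, 26]; [246, 26, 4]] and XᵀP = [-63690, -6908, -760]ᵀ.
Inverting the 3×3 Gram matrix, [p, q, r]ᵀ = [-21831/7426, -8061/7426, -15937/7426]ᵀ.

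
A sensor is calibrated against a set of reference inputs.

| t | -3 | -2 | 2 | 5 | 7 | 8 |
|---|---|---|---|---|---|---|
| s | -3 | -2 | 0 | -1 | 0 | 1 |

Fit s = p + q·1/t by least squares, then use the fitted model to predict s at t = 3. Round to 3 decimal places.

ŝ = 0.092

XᵀX·[p, q]ᵀ = Xᵀs reads: 6·p + (113/840)·q = -5;  (113/840)·p + (484849/705600)·q = 77/40.
Δ = 6·(484849/705600) − (113/840)² = 115853/28224.
p = ((-5)·(484849/705600) − (113/840)·(77/40))/(115853/28224) = -2606966/2896325; q = (6·(77/40) − (113/840)·(-5))/(115853/28224) = 1724856/579265.
At t = 3: ŝ = (-2606966/2896325)·(1) + (1724856/579265)·(1/3) = 267794/2896325.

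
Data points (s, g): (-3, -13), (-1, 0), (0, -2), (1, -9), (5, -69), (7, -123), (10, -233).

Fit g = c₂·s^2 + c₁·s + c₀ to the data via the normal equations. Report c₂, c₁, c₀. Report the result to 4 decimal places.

c₂ = -1.9939, c₁ = -3.1122, c₀ = -2.9983

The normal system AᵀA·[c₂, c₁, c₀]ᵀ = Aᵀg is [[13109, 1441, 185]; [1441, 185, 19]; [185, 19, 7]]·[c₂, c₁, c₀]ᵀ = [-31178, -3506, -449]ᵀ.
Row-reducing yields c₂ = -1502483/753522, c₁ = -2345099/753522, c₀ = -53793/17941.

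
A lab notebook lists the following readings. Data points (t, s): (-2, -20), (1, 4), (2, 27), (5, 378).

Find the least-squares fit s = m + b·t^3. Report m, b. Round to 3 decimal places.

Normal-equation sums: Σ1 = 4, Σt^3 = 126, Σt^3·t^3 = 15754.
Moment sums: Σs = 389, Σt^3·s = 47630.
det = 4·15754 − 126² = 47140.
m = (389·15754 − 126·47630)/47140 = 63463/23570; b = (4·47630 − 126·389)/47140 = 70753/23570.

m = 2.693, b = 3.002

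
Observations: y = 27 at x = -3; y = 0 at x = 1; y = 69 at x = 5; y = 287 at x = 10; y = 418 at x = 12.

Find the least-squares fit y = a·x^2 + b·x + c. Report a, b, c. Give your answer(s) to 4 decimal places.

Compute the Gram sums: Σx^2·x^2 = 31443, Σx^2·x = 2827, Σx^2 = 279, Σx·x = 279, Σx = 25, Σ1 = 5.
For Aᵀy: Σx^2·y = 90860, Σx·y = 8150, Σy = 801.
So AᵀA·[a, b, c]ᵀ = Aᵀy: [[31443, 2827, 279]; [2827, 279, 25]; [279, 25, 5]]·[a, b, c]ᵀ = [90860, 8150, 801]ᵀ.
Row-reducing yields a = 2934117/985238, b = -765221/985238, c = -1031248/492619.

a = 2.9781, b = -0.7767, c = -2.0934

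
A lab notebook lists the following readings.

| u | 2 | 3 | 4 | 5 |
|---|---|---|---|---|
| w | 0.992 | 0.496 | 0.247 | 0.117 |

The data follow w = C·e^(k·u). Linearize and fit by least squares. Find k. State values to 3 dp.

k = -0.711

Linearized form: ln w = k·u + ln C. From the 4 transformed points,
AᵀA = [[54.0000, 14.0000]; [14.0000, 4]], rhs = [-18.4410, -4.2532]ᵀ  (here Σu = 14.0000, Σ(u)² = 54.0000, Σln w = -4.2532, Σu·ln w = -18.4410).
Solving (det = 20.0000): k = -0.71098, ln C = 1.42515.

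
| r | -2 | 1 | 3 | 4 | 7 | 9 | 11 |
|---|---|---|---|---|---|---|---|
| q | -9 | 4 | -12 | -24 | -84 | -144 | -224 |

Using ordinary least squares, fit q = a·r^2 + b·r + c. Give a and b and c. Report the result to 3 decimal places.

The normal system AᵀA·[a, b, c]ᵀ = Aᵀq is [[23957, 2487, 281]; [2487, 281, 33]; [281, 33, 7]]·[a, b, c]ᵀ = [-43408, -4458, -493]ᵀ.
Row-reducing yields a = -1687583/836962, b = 1399173/836962, c = 1101132/418481.

a = -2.016, b = 1.672, c = 2.631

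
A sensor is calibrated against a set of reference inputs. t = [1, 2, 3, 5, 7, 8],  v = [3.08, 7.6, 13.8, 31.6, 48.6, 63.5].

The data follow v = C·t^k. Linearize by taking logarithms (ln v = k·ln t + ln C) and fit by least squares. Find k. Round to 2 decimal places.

Taking logs, ln v = k·ln t + ln C, so regress ln v on ln t.
Σln t = 7.4265, Σ(ln t)² = 12.3883, Σln v = 17.2656, Σln t·ln v = 26.0360.
Equations: 12.3883·k + 7.4265·ln C = 26.0360;  7.4265·k + 6·ln C = 17.2656.
Solving (det = 19.1764): k = 1.45972, ln C = 1.07081.

k = 1.46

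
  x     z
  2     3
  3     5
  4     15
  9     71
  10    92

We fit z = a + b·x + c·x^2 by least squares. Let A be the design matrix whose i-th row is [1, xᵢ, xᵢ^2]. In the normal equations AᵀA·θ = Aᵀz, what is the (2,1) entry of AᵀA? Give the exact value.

Row 2 ↔ basis x, column 1 ↔ basis 1, so (AᵀA)_{2,1} = Σᵢ x = (2)·(1) + (3)·(1) + (4)·(1) + (9)·(1) + (10)·(1) = 28.

28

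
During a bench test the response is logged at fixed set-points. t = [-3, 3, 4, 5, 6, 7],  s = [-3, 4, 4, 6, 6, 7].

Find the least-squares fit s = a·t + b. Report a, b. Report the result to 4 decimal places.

a = 1.0105, b = 0.2947

The normal equations are: 144·a + 22·b = 152;  22·a + 6·b = 24.
Eliminating b: 6·(row 1) − 22·(row 2) gives 380·a = 6·152 − 22·24 = 384, so a = 96/95.
Then b = (24 − 22·(96/95))/6 = 28/95.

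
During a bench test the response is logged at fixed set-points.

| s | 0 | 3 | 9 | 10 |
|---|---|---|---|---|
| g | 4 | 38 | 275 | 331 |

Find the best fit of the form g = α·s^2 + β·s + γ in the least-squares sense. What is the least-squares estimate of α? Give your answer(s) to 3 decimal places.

Sums needed: Σs^2·s^2 = 16642, Σs^2·s = 1756, Σs^2 = 190, Σs·s = 190, Σs = 22, Σ1 = 4.
For Aᵀg: Σs^2·g = 55717, Σs·g = 5899, Σg = 648.
Normal equations: [[16642, 1756, 190]; [1756, 190, 22]; [190, 22, 4]]·[α, β, γ]ᵀ = [55717, 5899, 648]ᵀ.
Inverting the 3×3 Gram matrix, [α, β, γ]ᵀ = [5039/1671, 4624/1671, 3945/1114]ᵀ.

α = 3.016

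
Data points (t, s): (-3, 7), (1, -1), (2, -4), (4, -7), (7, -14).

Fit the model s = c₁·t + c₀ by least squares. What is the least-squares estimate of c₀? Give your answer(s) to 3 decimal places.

c₀ = 0.785

The normal system XᵀX·[c₁, c₀]ᵀ = Xᵀs is [[79, 11]; [11, 5]]·[c₁, c₀]ᵀ = [-156, -19]ᵀ.
det = 79·5 − 11² = 274.
c₁ = ((-156)·5 − 11·(-19))/274 = -571/274; c₀ = (79·(-19) − 11·(-156))/274 = 215/274.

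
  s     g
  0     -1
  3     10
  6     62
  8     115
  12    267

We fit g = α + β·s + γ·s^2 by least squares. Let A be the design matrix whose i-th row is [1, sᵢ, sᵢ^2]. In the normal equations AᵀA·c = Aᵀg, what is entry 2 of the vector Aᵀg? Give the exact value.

4526

Entry 2 ↔ basis s, so (Aᵀg)_{2} = Σᵢ (s)·gᵢ = (0)·(-1) + (3)·(10) + (6)·(62) + (8)·(115) + (12)·(267) = 4526.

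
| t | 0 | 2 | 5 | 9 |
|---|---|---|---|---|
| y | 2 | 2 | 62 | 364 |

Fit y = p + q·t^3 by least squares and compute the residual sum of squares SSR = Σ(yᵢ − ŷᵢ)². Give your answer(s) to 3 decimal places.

Compute the Gram sums: Σ1 = 4, Σt^3 = 862, Σt^3·t^3 = 547130.
For Mᵀy: Σy = 430, Σt^3·y = 273122.
So MᵀM·[p, q]ᵀ = Mᵀy: [[4, 862]; [862, 547130]]·[p, q]ᵀ = [430, 273122]ᵀ.
det = 4·547130 − 862² = 1445476.
p = (430·547130 − 862·273122)/1445476 = -41316/361369; q = (4·273122 − 862·430)/1445476 = 180457/361369.
Residuals: 764054/361369, -679602/361369, -110931/361369, 26479/361369; SSR = 2929538/361369.

SSR = 8.107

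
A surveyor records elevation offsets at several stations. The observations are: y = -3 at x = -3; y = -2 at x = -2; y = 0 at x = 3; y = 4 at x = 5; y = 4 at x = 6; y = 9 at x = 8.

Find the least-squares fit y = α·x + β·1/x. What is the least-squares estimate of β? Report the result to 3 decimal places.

Sums needed: Σx·x = 147, Σx·1/x = 6, Σ1/x·1/x = 889/1600.
And Σx·y = 129, Σ1/x·y = 551/120.
MᵀM·[α, β]ᵀ = Mᵀy becomes [[147, 6]; [6, 889/1600]]·[α, β]ᵀ = [129, 551/120]ᵀ.
Determinant 147·(889/1600) − 6² = 73083/1600.
α = (129·(889/1600) − 6·(551/120))/(73083/1600) = 4153/4299; β = (147·(551/120) − 6·129)/(73083/1600) = -9320/4299.

β = -2.168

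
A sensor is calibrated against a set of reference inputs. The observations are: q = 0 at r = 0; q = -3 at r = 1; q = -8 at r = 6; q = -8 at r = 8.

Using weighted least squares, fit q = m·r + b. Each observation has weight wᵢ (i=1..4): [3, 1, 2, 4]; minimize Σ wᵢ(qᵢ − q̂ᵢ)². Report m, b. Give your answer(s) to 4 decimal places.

Entries of MᵀWM: Σwᵢ·r·r = 329, Σwᵢ·r = 45, Σwᵢ·1 = 10.
For MᵀWq: Σwᵢ·r·q = -355, Σwᵢ·q = -51.
So MᵀWM·[m, b]ᵀ = MᵀWq: [[329, 45]; [45, 10]]·[m, b]ᵀ = [-355, -51]ᵀ.
Δ = 329·10 − 45² = 1265.
m = ((-355)·10 − 45·(-51))/1265 = -251/253; b = (329·(-51) − 45·(-355))/1265 = -804/1265.

m = -0.9921, b = -0.6356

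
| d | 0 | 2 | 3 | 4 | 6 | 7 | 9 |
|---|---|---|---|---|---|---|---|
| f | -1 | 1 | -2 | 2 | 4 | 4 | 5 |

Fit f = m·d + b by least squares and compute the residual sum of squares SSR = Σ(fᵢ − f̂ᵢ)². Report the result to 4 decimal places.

From the data, Σd·d = 195, Σd = 31, Σ1 = 7.
Right-hand side: Σd·f = 101, Σf = 13.
So AᵀA·[m, b]ᵀ = Aᵀf: [[195, 31]; [31, 7]]·[m, b]ᵀ = [101, 13]ᵀ.
det = 195·7 − 31² = 404.
m = (101·7 − 31·13)/404 = 76/101; b = (195·13 − 31·101)/404 = -149/101.
Residuals: 48/101, 98/101, -281/101, 47/101, 97/101, 21/101, -30/101; SSR = 1028/101.

SSR = 10.1782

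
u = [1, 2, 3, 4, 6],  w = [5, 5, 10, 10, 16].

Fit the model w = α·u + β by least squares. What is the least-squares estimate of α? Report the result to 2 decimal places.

From the data, Σu·u = 66, Σu = 16, Σ1 = 5.
Moment sums: Σu·w = 181, Σw = 46.
Eliminating β: 5·(row 1) − 16·(row 2) gives 74·α = 5·181 − 16·46 = 169, so α = 169/74.
Then β = (46 − 16·(169/74))/5 = 70/37.

α = 2.28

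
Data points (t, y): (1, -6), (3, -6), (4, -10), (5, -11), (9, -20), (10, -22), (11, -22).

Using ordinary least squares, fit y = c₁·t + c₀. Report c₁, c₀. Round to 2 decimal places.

With design matrix A, AᵀA = [[353, 43]; [43, 7]] and Aᵀy = [-761, -97]ᵀ.
Δ = 353·7 − 43² = 622.
c₁ = ((-761)·7 − 43·(-97))/622 = -578/311; c₀ = (353·(-97) − 43·(-761))/622 = -759/311.

c₁ = -1.86, c₀ = -2.44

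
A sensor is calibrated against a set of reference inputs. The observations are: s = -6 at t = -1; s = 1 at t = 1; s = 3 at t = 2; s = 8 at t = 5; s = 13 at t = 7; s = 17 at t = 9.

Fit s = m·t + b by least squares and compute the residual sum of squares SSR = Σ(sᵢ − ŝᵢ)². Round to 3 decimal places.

With design matrix M, MᵀM = [[161, 23]; [23, 6]] and Mᵀs = [297, 36]ᵀ.
Determinant 161·6 − 23² = 437.
m = (297·6 − 23·36)/437 = 954/437; b = (161·36 − 23·297)/437 = -45/19.
Residuals: -633/437, 518/437, 438/437, -239/437, 2/23, -122/437; SSR = 2138/437.

SSR = 4.892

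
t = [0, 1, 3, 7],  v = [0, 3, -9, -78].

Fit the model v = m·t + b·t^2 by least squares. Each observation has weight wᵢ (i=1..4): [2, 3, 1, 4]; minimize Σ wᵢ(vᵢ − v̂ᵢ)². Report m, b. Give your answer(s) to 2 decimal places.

m = 4.08, b = -2.18

From the data, Σwᵢ·t·t = 208, Σwᵢ·t·t^2 = 1402, Σwᵢ·t^2·t^2 = 9688.
For XᵀWv: Σwᵢ·t·v = -2202, Σwᵢ·t^2·v = -15360.
So XᵀWX·[m, b]ᵀ = XᵀWv: [[208, 1402]; [1402, 9688]]·[m, b]ᵀ = [-2202, -15360]ᵀ.
Determinant 208·9688 − 1402² = 49500.
m = ((-2202)·9688 − 1402·(-15360))/49500 = 5604/1375; b = (208·(-15360) − 1402·(-2202))/49500 = -2991/1375.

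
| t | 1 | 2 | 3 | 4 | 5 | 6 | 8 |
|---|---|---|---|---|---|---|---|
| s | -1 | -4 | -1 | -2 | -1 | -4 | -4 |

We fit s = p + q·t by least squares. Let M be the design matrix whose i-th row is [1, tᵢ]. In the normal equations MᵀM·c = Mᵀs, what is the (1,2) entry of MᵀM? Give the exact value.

Row 1 ↔ basis 1, column 2 ↔ basis t, so (MᵀM)_{1,2} = Σᵢ t = (1)·(1) + (1)·(2) + (1)·(3) + (1)·(4) + (1)·(5) + (1)·(6) + (1)·(8) = 29.

29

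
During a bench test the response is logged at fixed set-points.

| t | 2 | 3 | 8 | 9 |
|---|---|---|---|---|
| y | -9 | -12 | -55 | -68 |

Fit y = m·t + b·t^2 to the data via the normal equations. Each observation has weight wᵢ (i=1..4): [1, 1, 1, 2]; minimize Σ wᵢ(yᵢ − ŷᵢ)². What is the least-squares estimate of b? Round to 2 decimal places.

b = -0.54

From the data, Σwᵢ·t·t = 239, Σwᵢ·t·t^2 = 2005, Σwᵢ·t^2·t^2 = 17315.
Right-hand side: Σwᵢ·t·y = -1718, Σwᵢ·t^2·y = -14680.
AᵀWA·[m, b]ᵀ = AᵀWy becomes [[239, 2005]; [2005, 17315]]·[m, b]ᵀ = [-1718, -14680]ᵀ.
Δ = 239·17315 − 2005² = 118260.
m = ((-1718)·17315 − 2005·(-14680))/118260 = -10459/3942; b = (239·(-14680) − 2005·(-1718))/118260 = -2131/3942.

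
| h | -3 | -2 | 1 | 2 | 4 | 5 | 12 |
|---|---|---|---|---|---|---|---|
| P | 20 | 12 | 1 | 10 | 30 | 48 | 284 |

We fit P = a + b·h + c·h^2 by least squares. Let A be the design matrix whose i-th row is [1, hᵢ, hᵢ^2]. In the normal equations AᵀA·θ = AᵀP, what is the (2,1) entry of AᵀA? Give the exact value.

Row 2 ↔ basis h, column 1 ↔ basis 1, so (AᵀA)_{2,1} = Σᵢ h = (-3)·(1) + (-2)·(1) + (1)·(1) + (2)·(1) + (4)·(1) + (5)·(1) + (12)·(1) = 19.

19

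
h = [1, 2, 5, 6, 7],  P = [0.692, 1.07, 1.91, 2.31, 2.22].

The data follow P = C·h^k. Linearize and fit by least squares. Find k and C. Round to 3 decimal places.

Taking logs, ln P = k·ln h + ln C, so regress ln P on ln h.
Σln h = 6.0403, Σ(ln h)² = 10.0677, Σln P = 1.9813, Σln h·ln P = 4.1404.
Equations: 10.0677·k + 6.0403·ln C = 4.1404;  6.0403·k + 5·ln C = 1.9813.
Solving (det = 13.8539): k = 0.63045, ln C = -0.36534, so C = exp(-0.36534) = 0.69396.

k = 0.630, C = 0.694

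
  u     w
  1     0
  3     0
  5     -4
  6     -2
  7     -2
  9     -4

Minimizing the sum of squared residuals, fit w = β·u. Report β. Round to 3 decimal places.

With design matrix A, AᵀA = [[201]] and Aᵀw = [-82]ᵀ.
Hence β = -82 / 201 ≈ -0.40796.

β = -0.408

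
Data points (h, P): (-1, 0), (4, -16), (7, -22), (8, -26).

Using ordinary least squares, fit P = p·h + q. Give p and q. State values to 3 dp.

Normal-equation sums: Σh·h = 130, Σh = 18, Σ1 = 4.
Moment sums: Σh·P = -426, ΣP = -64.
Determinant 130·4 − 18² = 196.
p = ((-426)·4 − 18·(-64))/196 = -138/49; q = (130·(-64) − 18·(-426))/196 = -163/49.

p = -2.816, q = -3.327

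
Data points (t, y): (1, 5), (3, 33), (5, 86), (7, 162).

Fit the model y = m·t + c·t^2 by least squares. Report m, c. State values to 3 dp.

Sums needed: Σt·t = 84, Σt·t^2 = 496, Σt^2·t^2 = 3108.
Moment sums: Σt·y = 1668, Σt^2·y = 10390.
Eliminating c: 3108·(row 1) − 496·(row 2) gives 15056·m = 3108·1668 − 496·10390 = 30704, so m = 1919/941.
Then c = (10390 − 496·(1919/941))/3108 = 5679/1882.

m = 2.039, c = 3.018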